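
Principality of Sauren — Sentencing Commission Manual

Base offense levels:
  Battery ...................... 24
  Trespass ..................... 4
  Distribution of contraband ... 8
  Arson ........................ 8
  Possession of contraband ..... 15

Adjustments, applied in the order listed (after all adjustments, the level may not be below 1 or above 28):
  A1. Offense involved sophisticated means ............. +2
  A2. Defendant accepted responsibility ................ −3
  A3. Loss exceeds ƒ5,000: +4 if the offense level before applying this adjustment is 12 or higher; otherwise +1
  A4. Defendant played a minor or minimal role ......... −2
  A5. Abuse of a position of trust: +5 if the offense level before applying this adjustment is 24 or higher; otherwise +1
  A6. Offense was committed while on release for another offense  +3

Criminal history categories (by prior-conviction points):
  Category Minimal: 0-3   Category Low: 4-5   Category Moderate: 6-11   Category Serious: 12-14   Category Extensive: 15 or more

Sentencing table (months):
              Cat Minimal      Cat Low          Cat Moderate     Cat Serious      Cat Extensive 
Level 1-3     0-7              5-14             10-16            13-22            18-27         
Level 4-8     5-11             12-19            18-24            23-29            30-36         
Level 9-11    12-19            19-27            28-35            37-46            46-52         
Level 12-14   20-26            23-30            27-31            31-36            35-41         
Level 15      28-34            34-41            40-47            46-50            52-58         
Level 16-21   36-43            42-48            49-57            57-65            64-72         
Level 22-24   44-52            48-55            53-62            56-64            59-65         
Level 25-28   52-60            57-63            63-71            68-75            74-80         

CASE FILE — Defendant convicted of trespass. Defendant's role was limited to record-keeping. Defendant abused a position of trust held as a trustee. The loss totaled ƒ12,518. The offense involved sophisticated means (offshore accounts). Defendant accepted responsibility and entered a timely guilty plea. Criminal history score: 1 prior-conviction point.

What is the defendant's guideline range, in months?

0-7 months

Base offense level for trespass: 4.
A1 applies: 4 + 2 = 6.
A2 applies: 6 − 3 = 3.
A3 applies (level before this adjustment is 3 < 12, so +1): 3 + 1 = 4.
A4 applies: 4 − 2 = 2.
A5 applies (level before this adjustment is 2 < 24, so +1): 2 + 1 = 3.
Final offense level: 3.
Criminal history: 1 prior point → Category Minimal (0-3).
Level 3 falls in the 1-3 band.
Grid: Level 1-3 × Category Minimal = 0-7 months.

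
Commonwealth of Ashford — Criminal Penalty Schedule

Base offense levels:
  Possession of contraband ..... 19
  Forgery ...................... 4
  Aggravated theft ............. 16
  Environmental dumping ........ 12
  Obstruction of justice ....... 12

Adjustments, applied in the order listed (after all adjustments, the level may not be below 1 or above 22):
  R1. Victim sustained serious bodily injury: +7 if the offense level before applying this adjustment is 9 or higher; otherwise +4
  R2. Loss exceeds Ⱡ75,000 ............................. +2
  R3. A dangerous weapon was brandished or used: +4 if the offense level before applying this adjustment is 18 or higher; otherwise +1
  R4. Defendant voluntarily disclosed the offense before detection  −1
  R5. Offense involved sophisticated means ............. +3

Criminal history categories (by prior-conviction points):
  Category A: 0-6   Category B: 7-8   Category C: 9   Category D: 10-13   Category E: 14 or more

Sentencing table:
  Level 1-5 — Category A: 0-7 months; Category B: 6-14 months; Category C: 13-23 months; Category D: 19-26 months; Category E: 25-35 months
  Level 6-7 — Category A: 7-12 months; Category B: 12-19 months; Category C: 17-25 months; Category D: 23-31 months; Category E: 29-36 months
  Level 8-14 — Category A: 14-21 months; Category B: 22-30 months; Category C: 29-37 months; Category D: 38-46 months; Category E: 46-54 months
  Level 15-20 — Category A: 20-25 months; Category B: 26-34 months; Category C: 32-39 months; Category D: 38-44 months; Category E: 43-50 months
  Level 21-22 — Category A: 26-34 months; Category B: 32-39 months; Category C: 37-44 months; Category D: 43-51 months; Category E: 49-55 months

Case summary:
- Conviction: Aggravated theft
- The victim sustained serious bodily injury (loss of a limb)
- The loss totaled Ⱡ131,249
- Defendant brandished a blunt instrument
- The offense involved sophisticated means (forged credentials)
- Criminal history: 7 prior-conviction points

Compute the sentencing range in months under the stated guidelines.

32-39 months

Base offense level for aggravated theft: 16.
R1 applies (level before this adjustment is 16 ≥ 9, so +7): 16 + 7 = 23.
R2 applies: 23 + 2 = 25.
R3 applies (level before this adjustment is 25 ≥ 18, so +4): 25 + 4 = 29.
R5 applies: 29 + 3 = 32.
Level 32 exceeds the maximum of 22; capped at 22.
Final offense level: 22.
Criminal history: 7 prior points → Category B (7-8).
Level 22 falls in the 21-22 band.
Grid: Level 21-22 × Category B = 32-39 months.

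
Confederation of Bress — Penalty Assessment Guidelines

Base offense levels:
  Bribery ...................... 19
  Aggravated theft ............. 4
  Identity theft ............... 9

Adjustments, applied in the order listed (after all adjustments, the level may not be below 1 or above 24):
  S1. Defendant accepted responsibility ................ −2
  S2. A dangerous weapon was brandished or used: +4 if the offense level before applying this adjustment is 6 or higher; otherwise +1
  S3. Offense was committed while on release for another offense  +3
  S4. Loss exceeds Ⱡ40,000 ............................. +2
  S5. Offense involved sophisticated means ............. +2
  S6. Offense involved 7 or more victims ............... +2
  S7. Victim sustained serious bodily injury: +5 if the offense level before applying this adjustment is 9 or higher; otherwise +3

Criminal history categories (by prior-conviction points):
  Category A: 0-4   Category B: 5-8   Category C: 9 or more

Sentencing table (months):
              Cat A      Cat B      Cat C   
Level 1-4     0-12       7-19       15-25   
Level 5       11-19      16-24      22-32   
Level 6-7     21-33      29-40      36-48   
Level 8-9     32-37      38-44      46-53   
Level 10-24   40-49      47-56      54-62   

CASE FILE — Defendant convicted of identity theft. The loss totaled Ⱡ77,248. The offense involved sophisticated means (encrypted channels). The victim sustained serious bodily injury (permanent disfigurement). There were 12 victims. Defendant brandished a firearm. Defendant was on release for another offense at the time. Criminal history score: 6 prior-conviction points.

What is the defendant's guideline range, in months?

Base offense level for identity theft: 9.
S2 applies (level before this adjustment is 9 ≥ 6, so +4): 9 + 4 = 13.
S3 applies: 13 + 3 = 16.
S4 applies: 16 + 2 = 18.
S5 applies: 18 + 2 = 20.
S6 applies: 20 + 2 = 22.
S7 applies (level before this adjustment is 22 ≥ 9, so +5): 22 + 5 = 27.
Level 27 exceeds the maximum of 24; capped at 24.
Final offense level: 24.
Criminal history: 6 prior points → Category B (5-8).
Level 24 falls in the 10-24 band.
Grid: Level 10-24 × Category B = 47-56 months.

47-56 months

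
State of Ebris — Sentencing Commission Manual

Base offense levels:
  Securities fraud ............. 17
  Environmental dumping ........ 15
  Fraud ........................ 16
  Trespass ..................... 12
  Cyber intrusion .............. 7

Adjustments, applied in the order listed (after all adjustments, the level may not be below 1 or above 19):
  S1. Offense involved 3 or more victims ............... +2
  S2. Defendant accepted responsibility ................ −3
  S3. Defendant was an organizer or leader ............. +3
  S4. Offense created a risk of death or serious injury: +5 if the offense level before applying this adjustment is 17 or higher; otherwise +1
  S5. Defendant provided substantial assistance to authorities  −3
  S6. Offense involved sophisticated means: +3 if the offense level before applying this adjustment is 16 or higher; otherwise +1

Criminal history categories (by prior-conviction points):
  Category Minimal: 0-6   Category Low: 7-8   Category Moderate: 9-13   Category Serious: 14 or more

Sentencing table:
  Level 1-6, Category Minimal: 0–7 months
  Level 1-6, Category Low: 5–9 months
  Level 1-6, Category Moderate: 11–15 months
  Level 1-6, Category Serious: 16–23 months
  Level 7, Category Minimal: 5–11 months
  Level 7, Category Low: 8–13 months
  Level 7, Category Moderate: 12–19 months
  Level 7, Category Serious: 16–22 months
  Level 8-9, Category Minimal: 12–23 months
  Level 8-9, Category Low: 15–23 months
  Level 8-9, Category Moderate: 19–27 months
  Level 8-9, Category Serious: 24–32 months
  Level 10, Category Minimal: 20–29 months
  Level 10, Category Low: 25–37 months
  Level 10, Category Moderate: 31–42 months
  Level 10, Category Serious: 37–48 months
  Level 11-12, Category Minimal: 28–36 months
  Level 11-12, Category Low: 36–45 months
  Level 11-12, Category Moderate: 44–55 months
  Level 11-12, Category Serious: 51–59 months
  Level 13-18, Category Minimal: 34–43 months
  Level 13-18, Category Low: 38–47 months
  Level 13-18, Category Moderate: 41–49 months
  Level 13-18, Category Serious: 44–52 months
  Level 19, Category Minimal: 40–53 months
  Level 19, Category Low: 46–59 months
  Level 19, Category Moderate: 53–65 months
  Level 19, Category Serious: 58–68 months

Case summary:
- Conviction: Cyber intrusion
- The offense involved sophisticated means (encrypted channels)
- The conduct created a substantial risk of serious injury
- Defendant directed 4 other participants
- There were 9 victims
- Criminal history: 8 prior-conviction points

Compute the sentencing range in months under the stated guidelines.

38-47 months

Base offense level for cyber intrusion: 7.
S1 applies: 7 + 2 = 9.
S2 does not apply.
S3 applies: 9 + 3 = 12.
S4 applies (level before this adjustment is 12 < 17, so +1): 12 + 1 = 13.
S5 does not apply.
S6 applies (level before this adjustment is 13 < 16, so +1): 13 + 1 = 14.
Final offense level: 14.
Criminal history: 8 prior points → Category Low (7-8).
Level 14 falls in the 13-18 band.
Grid: Level 13-18 × Category Low = 38-47 months.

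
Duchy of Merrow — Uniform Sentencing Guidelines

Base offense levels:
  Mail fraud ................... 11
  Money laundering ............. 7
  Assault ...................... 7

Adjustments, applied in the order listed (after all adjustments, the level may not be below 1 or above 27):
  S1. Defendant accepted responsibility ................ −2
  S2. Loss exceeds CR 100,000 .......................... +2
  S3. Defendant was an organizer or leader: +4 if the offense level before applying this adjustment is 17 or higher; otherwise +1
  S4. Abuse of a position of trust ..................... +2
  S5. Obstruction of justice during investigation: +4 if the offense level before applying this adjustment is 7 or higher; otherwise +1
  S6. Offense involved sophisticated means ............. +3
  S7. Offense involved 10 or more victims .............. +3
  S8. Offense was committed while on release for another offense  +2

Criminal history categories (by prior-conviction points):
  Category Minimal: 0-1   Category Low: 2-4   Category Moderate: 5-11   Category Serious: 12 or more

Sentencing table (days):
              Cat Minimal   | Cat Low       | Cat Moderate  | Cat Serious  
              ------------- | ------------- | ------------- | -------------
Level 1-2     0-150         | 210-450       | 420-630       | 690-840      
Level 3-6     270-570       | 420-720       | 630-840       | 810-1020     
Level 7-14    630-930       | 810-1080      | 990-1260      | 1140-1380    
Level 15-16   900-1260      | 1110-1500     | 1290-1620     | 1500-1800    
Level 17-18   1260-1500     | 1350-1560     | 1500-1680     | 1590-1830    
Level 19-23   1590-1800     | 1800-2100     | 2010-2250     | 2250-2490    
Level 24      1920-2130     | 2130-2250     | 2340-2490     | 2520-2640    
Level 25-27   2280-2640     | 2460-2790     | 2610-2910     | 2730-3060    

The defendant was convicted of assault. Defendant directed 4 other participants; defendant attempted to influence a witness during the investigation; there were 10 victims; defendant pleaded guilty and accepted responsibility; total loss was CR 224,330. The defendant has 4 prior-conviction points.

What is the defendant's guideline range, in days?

1110-1500 days

Base offense level for assault: 7.
S1 applies: 7 − 2 = 5.
S2 applies: 5 + 2 = 7.
S3 applies (level before this adjustment is 7 < 17, so +1): 7 + 1 = 8.
S4 does not apply.
S5 applies (level before this adjustment is 8 ≥ 7, so +4): 8 + 4 = 12.
S6 does not apply.
S7 applies: 12 + 3 = 15.
Final offense level: 15.
Criminal history: 4 prior points → Category Low (2-4).
Level 15 falls in the 15-16 band.
Grid: Level 15-16 × Category Low = 1110-1500 days.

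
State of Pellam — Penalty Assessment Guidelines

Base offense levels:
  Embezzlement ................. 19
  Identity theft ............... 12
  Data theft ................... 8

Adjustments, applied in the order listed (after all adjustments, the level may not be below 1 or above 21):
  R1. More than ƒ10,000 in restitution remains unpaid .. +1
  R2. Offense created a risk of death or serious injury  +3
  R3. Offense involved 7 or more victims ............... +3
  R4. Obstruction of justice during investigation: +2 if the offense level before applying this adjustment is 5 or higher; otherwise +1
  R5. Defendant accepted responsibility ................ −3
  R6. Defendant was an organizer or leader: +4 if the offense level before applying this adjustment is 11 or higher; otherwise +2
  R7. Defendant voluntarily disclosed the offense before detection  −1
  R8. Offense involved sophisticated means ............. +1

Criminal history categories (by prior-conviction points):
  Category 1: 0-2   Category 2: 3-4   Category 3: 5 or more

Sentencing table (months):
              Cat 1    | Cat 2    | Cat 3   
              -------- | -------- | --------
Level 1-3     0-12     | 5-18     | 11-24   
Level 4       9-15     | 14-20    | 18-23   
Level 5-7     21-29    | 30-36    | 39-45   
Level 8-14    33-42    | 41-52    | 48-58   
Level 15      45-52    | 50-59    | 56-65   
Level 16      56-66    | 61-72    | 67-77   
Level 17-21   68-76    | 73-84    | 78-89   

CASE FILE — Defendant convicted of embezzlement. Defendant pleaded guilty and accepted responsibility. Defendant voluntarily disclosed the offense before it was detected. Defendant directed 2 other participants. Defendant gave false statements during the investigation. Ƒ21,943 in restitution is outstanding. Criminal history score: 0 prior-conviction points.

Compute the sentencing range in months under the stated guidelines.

Base offense level for embezzlement: 19.
R1 applies: 19 + 1 = 20.
R2 does not apply.
R4 applies (level before this adjustment is 20 ≥ 5, so +2): 20 + 2 = 22.
R5 applies: 22 − 3 = 19.
R6 applies (level before this adjustment is 19 ≥ 11, so +4): 19 + 4 = 23.
R7 applies: 23 − 1 = 22.
R8 does not apply.
Level 22 exceeds the maximum of 21; capped at 21.
Final offense level: 21.
Criminal history: 0 prior points → Category 1 (0-2).
Level 21 falls in the 17-21 band.
Grid: Level 17-21 × Category 1 = 68-76 months.

68-76 months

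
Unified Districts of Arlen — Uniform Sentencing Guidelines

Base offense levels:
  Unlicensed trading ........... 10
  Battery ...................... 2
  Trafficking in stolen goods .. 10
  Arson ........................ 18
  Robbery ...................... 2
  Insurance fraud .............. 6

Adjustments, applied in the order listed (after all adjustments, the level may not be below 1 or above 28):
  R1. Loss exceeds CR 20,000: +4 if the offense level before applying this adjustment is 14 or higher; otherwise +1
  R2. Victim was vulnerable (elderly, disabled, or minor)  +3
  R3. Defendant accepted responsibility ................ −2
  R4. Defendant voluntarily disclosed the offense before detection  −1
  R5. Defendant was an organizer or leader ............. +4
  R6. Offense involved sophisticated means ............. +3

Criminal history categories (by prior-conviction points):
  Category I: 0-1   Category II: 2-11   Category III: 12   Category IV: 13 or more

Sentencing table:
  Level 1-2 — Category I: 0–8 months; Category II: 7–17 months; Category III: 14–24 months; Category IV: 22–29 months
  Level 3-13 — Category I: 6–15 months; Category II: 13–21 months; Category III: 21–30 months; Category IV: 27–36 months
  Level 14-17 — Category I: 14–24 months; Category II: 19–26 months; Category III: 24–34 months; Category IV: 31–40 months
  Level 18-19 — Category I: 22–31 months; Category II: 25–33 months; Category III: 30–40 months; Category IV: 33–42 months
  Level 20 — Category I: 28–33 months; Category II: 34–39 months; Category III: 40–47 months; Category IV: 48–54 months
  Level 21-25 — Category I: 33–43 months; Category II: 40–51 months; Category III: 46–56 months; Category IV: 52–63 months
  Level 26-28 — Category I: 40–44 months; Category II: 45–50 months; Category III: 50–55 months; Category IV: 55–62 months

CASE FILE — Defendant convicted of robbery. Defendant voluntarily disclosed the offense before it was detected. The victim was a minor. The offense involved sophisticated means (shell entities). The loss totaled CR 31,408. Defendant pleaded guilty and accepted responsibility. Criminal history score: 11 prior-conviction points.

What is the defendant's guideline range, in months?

Base offense level for robbery: 2.
R1 applies (level before this adjustment is 2 < 14, so +1): 2 + 1 = 3.
R2 applies: 3 + 3 = 6.
R3 applies: 6 − 2 = 4.
R4 applies: 4 − 1 = 3.
R5 does not apply.
R6 applies: 3 + 3 = 6.
Final offense level: 6.
Criminal history: 11 prior points → Category II (2-11).
Level 6 falls in the 3-13 band.
Grid: Level 3-13 × Category II = 13-21 months.

13-21 months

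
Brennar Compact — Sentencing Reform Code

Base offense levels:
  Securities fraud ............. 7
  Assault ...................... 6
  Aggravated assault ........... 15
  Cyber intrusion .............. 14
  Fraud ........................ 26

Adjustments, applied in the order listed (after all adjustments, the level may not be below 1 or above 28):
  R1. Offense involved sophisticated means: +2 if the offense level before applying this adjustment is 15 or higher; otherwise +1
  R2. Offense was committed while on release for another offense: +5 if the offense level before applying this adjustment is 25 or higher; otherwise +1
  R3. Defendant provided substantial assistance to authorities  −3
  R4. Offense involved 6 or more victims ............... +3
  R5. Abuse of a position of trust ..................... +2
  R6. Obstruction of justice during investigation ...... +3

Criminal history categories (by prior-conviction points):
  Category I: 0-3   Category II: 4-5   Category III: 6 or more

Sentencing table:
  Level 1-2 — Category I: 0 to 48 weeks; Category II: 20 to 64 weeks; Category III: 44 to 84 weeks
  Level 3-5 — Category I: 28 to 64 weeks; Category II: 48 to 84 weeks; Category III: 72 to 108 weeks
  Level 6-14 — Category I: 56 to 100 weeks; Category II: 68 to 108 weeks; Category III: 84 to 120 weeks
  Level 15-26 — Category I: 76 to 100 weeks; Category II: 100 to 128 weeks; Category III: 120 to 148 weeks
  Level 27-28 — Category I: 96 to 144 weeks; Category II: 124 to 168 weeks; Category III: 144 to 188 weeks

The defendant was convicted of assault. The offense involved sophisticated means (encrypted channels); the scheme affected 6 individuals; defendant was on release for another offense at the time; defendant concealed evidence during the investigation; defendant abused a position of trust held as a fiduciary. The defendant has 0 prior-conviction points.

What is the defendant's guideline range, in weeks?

76-100 weeks

Base offense level for assault: 6.
R1 applies (level before this adjustment is 6 < 15, so +1): 6 + 1 = 7.
R2 applies (level before this adjustment is 7 < 25, so +1): 7 + 1 = 8.
R3 does not apply.
R4 applies: 8 + 3 = 11.
R5 applies: 11 + 2 = 13.
R6 applies: 13 + 3 = 16.
Final offense level: 16.
Criminal history: 0 prior points → Category I (0-3).
Level 16 falls in the 15-26 band.
Grid: Level 15-26 × Category I = 76-100 weeks.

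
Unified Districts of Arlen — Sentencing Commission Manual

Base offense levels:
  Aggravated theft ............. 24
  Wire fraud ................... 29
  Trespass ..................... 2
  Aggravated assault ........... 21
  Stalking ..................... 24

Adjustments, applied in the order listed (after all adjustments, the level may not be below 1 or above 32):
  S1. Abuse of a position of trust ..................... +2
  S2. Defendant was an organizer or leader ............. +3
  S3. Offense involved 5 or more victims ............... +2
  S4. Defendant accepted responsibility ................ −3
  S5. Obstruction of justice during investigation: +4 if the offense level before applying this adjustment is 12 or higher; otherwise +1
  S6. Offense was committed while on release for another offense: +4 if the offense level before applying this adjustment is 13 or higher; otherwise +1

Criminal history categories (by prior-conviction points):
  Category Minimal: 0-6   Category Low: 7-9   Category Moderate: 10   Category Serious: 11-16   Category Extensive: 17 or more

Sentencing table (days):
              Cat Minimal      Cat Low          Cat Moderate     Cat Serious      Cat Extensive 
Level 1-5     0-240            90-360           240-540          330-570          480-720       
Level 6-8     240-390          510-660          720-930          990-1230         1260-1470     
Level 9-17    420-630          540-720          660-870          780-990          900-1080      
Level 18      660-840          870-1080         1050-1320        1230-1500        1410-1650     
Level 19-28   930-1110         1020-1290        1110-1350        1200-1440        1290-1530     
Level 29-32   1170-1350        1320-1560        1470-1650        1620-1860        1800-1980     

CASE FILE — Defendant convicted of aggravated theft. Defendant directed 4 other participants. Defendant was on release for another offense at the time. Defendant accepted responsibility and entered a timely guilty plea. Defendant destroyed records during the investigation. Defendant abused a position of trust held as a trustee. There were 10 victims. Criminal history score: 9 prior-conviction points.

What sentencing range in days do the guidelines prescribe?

Base offense level for aggravated theft: 24.
S1 applies: 24 + 2 = 26.
S2 applies: 26 + 3 = 29.
S3 applies: 29 + 2 = 31.
S4 applies: 31 − 3 = 28.
S5 applies (level before this adjustment is 28 ≥ 12, so +4): 28 + 4 = 32.
S6 applies (level before this adjustment is 32 ≥ 13, so +4): 32 + 4 = 36.
Level 36 exceeds the maximum of 32; capped at 32.
Final offense level: 32.
Criminal history: 9 prior points → Category Low (7-9).
Level 32 falls in the 29-32 band.
Grid: Level 29-32 × Category Low = 1320-1560 days.

1320-1560 days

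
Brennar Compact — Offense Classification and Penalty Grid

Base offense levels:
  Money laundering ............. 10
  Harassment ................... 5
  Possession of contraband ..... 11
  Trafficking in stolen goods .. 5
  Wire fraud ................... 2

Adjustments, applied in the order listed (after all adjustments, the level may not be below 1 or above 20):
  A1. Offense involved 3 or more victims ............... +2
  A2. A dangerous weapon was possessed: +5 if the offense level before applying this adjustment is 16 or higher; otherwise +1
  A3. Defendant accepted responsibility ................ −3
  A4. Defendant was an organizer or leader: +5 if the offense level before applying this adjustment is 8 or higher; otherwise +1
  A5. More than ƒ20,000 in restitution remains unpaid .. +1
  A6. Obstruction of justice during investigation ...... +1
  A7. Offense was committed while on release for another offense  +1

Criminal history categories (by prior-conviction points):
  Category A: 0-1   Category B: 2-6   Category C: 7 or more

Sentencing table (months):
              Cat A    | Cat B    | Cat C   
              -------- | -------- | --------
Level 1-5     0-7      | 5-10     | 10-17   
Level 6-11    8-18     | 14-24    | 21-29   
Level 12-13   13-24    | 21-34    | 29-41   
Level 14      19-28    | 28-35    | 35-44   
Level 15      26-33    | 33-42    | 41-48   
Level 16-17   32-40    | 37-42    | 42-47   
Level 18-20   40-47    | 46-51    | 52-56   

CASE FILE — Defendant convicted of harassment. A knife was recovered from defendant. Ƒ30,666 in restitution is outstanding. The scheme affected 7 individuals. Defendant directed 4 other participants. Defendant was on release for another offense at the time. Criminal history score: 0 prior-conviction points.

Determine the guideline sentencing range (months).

Base offense level for harassment: 5.
A1 applies: 5 + 2 = 7.
A2 applies (level before this adjustment is 7 < 16, so +1): 7 + 1 = 8.
A3 does not apply.
A4 applies (level before this adjustment is 8 ≥ 8, so +5): 8 + 5 = 13.
A5 applies: 13 + 1 = 14.
A6 does not apply.
A7 applies: 14 + 1 = 15.
Final offense level: 15.
Criminal history: 0 prior points → Category A (0-1).
Level 15 falls in the 15 band.
Grid: Level 15 × Category A = 26-33 months.

26-33 months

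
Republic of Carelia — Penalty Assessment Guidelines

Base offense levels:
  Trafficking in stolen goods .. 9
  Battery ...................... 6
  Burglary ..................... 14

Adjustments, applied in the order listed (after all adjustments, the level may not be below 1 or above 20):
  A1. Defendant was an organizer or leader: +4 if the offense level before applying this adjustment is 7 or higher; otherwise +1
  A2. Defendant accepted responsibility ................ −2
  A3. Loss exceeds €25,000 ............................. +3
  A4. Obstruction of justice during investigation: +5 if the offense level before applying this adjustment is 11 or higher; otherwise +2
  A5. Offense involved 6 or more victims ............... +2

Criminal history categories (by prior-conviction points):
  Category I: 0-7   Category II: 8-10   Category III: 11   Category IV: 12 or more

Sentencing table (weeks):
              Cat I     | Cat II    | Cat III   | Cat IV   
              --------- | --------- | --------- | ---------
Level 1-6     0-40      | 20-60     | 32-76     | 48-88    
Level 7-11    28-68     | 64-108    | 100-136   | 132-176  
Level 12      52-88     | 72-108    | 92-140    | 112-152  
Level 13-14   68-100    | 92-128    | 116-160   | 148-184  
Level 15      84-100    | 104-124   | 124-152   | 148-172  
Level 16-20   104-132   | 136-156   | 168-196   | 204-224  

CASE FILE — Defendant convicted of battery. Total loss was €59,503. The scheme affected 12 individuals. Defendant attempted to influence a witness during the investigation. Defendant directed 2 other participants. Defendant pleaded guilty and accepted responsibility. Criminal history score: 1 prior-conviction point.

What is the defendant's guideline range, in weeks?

Base offense level for battery: 6.
A1 applies (level before this adjustment is 6 < 7, so +1): 6 + 1 = 7.
A2 applies: 7 − 2 = 5.
A3 applies: 5 + 3 = 8.
A4 applies (level before this adjustment is 8 < 11, so +2): 8 + 2 = 10.
A5 applies: 10 + 2 = 12.
Final offense level: 12.
Criminal history: 1 prior point → Category I (0-7).
Level 12 falls in the 12 band.
Grid: Level 12 × Category I = 52-88 weeks.

52-88 weeks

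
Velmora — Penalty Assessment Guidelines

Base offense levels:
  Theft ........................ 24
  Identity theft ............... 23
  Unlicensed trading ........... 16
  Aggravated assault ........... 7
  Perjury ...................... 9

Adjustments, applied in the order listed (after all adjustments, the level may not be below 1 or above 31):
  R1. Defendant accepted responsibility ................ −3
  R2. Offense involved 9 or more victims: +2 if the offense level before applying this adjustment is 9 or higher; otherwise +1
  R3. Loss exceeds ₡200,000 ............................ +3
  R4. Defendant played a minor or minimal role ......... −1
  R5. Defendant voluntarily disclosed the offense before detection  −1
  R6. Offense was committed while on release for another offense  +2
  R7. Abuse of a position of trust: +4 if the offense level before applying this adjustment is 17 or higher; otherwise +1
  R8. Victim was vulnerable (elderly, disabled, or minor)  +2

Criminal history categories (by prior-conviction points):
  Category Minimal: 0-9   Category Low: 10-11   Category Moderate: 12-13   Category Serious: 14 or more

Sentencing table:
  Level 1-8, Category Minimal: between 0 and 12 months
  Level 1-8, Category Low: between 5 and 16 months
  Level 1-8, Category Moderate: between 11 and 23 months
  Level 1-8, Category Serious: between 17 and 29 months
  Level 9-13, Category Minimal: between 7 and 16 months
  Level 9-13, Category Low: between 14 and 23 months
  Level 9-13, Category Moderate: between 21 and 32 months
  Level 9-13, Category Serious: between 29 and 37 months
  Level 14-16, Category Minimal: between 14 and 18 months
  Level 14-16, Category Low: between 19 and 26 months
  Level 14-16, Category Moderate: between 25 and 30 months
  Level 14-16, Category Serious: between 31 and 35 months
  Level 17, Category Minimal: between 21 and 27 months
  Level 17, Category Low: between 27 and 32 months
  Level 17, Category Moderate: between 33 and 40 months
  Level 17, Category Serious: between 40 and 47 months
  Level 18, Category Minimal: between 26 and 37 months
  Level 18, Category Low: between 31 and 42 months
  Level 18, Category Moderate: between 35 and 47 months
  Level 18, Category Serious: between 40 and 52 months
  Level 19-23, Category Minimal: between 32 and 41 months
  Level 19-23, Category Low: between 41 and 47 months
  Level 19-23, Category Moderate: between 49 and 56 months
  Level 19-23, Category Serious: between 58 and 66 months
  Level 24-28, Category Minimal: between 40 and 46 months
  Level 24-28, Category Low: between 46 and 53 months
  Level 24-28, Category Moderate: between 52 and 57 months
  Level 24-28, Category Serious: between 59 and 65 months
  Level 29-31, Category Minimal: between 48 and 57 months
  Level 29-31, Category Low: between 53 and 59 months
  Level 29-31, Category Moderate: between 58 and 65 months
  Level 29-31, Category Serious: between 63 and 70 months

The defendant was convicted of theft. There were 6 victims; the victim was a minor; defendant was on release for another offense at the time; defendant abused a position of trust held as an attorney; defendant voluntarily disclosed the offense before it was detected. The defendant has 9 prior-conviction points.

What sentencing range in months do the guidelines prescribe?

Base offense level for theft: 24.
R1 does not apply.
R4 does not apply.
R5 applies: 24 − 1 = 23.
R6 applies: 23 + 2 = 25.
R7 applies (level before this adjustment is 25 ≥ 17, so +4): 25 + 4 = 29.
R8 applies: 29 + 2 = 31.
Final offense level: 31.
Criminal history: 9 prior points → Category Minimal (0-9).
Level 31 falls in the 29-31 band.
Grid: Level 29-31 × Category Minimal = 48-57 months.

48-57 months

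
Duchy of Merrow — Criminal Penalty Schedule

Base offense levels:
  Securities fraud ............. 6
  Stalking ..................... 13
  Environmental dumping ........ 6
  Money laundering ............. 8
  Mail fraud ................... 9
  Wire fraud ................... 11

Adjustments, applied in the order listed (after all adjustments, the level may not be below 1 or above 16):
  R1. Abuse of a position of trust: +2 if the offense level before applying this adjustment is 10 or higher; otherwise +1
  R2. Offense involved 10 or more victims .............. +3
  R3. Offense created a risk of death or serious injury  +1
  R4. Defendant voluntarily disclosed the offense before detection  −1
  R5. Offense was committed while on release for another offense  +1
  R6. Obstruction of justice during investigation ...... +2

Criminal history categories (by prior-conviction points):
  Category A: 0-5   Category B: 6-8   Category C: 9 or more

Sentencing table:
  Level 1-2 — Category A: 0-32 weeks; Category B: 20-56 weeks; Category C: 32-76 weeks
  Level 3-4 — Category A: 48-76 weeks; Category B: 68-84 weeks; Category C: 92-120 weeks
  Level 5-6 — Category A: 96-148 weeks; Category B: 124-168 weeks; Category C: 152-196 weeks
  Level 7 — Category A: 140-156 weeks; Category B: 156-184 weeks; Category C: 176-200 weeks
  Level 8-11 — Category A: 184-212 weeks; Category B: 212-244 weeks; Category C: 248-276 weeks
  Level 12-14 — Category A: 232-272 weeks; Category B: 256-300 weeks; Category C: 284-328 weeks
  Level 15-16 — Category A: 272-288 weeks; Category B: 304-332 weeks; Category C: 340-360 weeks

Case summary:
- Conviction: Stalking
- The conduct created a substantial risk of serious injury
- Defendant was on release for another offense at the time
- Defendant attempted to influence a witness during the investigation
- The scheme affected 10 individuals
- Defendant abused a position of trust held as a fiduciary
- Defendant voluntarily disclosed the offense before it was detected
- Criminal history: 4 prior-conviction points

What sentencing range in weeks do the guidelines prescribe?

Base offense level for stalking: 13.
R1 applies (level before this adjustment is 13 ≥ 10, so +2): 13 + 2 = 15.
R2 applies: 15 + 3 = 18.
R3 applies: 18 + 1 = 19.
R4 applies: 19 − 1 = 18.
R5 applies: 18 + 1 = 19.
R6 applies: 19 + 2 = 21.
Level 21 exceeds the maximum of 16; capped at 16.
Final offense level: 16.
Criminal history: 4 prior points → Category A (0-5).
Level 16 falls in the 15-16 band.
Grid: Level 15-16 × Category A = 272-288 weeks.

272-288 weeks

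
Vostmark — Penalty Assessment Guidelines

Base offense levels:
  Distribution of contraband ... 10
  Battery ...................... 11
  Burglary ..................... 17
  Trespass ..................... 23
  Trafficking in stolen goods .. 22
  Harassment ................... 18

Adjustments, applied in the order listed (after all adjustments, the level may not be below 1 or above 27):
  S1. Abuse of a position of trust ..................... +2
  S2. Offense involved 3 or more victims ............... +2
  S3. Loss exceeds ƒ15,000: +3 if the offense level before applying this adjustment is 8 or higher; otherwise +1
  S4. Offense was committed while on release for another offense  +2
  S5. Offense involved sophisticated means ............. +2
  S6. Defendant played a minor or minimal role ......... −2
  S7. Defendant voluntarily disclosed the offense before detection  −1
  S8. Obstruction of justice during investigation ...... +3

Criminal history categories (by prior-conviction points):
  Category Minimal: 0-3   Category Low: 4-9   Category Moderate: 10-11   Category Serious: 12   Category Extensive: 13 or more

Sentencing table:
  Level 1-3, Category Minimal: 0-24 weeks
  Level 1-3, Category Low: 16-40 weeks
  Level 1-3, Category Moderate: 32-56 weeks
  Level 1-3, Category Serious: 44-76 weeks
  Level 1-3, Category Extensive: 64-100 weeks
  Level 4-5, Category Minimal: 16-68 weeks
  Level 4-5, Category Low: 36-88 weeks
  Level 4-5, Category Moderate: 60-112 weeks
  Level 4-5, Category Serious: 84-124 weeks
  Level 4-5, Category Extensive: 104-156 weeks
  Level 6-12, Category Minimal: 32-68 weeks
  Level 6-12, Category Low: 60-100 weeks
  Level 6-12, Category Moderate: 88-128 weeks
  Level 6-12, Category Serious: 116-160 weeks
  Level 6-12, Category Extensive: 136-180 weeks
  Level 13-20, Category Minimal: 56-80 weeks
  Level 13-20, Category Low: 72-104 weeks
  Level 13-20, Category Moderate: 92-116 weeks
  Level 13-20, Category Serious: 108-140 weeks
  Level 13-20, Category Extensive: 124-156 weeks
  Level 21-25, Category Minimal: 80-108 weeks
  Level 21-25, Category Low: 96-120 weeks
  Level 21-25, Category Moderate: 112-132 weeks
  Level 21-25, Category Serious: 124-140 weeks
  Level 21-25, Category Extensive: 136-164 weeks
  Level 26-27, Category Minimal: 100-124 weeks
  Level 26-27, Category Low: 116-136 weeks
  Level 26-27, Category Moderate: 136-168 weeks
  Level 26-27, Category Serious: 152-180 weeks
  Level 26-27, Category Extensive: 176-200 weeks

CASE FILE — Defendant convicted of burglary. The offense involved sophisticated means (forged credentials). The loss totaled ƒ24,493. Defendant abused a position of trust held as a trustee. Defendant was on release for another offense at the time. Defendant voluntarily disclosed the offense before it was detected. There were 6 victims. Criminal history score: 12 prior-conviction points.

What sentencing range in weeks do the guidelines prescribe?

Base offense level for burglary: 17.
S1 applies: 17 + 2 = 19.
S2 applies: 19 + 2 = 21.
S3 applies (level before this adjustment is 21 ≥ 8, so +3): 21 + 3 = 24.
S4 applies: 24 + 2 = 26.
S5 applies: 26 + 2 = 28.
S6 does not apply.
S7 applies: 28 − 1 = 27.
S8 does not apply.
Final offense level: 27.
Criminal history: 12 prior points → Category Serious (12).
Level 27 falls in the 26-27 band.
Grid: Level 26-27 × Category Serious = 152-180 weeks.

152-180 weeks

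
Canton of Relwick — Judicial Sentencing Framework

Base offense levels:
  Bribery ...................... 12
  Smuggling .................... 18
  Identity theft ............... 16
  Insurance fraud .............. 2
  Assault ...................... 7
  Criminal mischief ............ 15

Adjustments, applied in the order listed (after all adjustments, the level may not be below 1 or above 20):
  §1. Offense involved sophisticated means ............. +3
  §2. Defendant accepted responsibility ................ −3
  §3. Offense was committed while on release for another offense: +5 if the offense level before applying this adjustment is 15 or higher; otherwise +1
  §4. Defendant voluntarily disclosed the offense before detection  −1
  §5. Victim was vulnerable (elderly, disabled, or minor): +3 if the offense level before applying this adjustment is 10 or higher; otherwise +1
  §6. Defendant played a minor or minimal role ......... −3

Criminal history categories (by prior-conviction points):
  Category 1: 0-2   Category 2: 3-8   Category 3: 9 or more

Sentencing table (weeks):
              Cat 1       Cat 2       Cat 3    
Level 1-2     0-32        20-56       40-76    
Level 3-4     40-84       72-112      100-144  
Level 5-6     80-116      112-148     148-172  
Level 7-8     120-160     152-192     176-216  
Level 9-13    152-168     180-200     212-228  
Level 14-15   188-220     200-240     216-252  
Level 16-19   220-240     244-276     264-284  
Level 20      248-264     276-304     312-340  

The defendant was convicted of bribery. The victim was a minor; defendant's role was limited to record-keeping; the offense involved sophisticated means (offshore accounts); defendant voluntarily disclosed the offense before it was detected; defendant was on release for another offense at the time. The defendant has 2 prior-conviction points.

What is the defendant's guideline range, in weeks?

220-240 weeks

Base offense level for bribery: 12.
§1 applies: 12 + 3 = 15.
§2 does not apply.
§3 applies (level before this adjustment is 15 ≥ 15, so +5): 15 + 5 = 20.
§4 applies: 20 − 1 = 19.
§5 applies (level before this adjustment is 19 ≥ 10, so +3): 19 + 3 = 22.
§6 applies: 22 − 3 = 19.
Final offense level: 19.
Criminal history: 2 prior points → Category 1 (0-2).
Level 19 falls in the 16-19 band.
Grid: Level 16-19 × Category 1 = 220-240 weeks.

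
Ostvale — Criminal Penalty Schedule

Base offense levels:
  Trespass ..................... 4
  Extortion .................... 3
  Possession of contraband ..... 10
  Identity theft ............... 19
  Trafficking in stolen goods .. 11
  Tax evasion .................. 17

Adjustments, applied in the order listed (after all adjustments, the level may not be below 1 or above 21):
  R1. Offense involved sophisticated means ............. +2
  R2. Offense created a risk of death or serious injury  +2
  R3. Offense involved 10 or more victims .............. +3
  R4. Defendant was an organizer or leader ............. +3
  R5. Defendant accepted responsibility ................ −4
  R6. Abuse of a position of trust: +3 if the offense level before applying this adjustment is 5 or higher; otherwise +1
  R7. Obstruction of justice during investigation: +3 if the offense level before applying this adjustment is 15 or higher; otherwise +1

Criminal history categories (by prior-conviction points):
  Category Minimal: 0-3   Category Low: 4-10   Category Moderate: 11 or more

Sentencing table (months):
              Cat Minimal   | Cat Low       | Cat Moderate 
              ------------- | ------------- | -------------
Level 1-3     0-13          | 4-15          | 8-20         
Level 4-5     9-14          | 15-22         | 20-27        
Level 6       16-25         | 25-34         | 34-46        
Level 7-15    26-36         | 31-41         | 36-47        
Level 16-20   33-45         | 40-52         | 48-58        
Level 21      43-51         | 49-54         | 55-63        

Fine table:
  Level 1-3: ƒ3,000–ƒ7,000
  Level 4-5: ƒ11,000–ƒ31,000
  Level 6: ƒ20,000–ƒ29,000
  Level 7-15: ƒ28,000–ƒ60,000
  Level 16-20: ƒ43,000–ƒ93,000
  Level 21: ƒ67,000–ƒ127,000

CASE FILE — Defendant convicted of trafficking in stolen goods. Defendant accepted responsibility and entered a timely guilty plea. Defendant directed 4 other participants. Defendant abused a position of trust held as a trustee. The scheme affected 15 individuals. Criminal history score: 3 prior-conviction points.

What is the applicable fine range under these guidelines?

ƒ43,000–ƒ93,000

Base offense level for trafficking in stolen goods: 11.
R1 does not apply.
R2 does not apply.
R3 applies: 11 + 3 = 14.
R4 applies: 14 + 3 = 17.
R5 applies: 17 − 4 = 13.
R6 applies (level before this adjustment is 13 ≥ 5, so +3): 13 + 3 = 16.
R7 does not apply.
Final offense level: 16.
Level 16 falls in the 16-20 band.
Fine table: Level 16-20 → ƒ43,000–ƒ93,000.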